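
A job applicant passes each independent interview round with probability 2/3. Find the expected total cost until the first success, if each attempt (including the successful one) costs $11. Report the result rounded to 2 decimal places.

$16.50

E[#attempts] = 1/p = 3/2; E[cost] = 11·3/2 = 33/2.
≈ 16.50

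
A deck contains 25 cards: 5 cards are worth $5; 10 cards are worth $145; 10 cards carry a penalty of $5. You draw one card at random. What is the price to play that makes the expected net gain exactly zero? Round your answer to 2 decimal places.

E[payout] = (5/25)·5 + (10/25)·145 + (10/25)·(-5) = 57
Fair fee = E[payout] = 57 ≈ $57.00

$57.00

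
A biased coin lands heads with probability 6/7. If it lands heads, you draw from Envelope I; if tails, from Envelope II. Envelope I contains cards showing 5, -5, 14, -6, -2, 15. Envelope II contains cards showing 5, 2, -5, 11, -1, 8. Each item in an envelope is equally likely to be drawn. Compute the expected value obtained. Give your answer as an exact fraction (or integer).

E[X | Envelope I] = (5 − 5 + 14 − 6 − 2 + 15)/6 = 7/2
E[X | Envelope II] = (5 + 2 − 5 + 11 − 1 + 8)/6 = 10/3
E[X] = (6/7)·7/2 + (1/7)·10/3 = 73/21

73/21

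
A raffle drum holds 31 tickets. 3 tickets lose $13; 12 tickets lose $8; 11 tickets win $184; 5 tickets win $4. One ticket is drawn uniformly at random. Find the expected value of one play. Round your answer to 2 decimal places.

$61.58

E[payout] = (3/31)·(-13) + (12/31)·(-8) + (11/31)·184 + (5/31)·4 = 1909/31
≈ $61.58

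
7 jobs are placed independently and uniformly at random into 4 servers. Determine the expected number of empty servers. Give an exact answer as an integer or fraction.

Let Xⱼ=1 if server j is empty. P(Xⱼ=1) = ((4-1)/4)^7 = 2187/16384.
By linearity, E[#empty] = 4·2187/16384 = 2187/4096.

2187/4096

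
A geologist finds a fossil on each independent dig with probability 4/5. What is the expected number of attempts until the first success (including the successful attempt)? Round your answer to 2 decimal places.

For a geometric distribution, E[trials] = 1/p = 1/(4/5) = 5/4.
≈ 1.25

1.25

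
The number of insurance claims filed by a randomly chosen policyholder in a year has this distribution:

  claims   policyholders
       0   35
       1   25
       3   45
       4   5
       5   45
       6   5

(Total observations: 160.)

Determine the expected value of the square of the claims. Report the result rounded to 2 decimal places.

Total = 160, so P(claims=0) = 35/160, etc.
E[X²] = (7/32)·0 + (5/32)·1 + (9/32)·9 + (1/32)·16 + (9/32)·25 + (1/32)·36
     = 363/32 ≈ 11.34

11.34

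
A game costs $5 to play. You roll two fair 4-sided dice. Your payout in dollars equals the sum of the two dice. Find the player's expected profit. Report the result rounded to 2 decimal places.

$0.00

Distribution of the sum of the two dice: 2 w.p. 1/16, 3 w.p. 1/8, 4 w.p. 3/16, 5 w.p. 1/4, 6 w.p. 3/16, 7 w.p. 1/8, …
E[payout] = (1/16)·2 + (1/8)·3 + (3/16)·4 + (1/4)·5 + (3/16)·6 + (1/8)·7 + (1/16)·8 = 5
Expected profit = 5 − 5 = 0 ≈ $0.00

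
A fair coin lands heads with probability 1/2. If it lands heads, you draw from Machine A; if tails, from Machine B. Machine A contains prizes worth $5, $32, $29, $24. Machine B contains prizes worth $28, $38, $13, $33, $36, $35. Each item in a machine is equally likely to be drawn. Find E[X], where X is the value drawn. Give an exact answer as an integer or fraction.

E[X | Machine A] = (5 + 32 + 29 + 24)/4 = 45/2
E[X | Machine B] = (28 + 38 + 13 + 33 + 36 + 35)/6 = 61/2
E[X] = (1/2)·45/2 + (1/2)·61/2 = 53/2

53/2 dollars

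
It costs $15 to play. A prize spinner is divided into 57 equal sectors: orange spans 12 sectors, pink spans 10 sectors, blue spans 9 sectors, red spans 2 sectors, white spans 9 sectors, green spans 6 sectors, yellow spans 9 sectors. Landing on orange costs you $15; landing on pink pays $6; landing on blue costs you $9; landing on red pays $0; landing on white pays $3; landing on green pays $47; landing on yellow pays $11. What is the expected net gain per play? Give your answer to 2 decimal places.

E[payout] = (12/57)·(-15) + (10/57)·6 + (9/57)·(-9) + (2/57)·0 + (9/57)·3 + (6/57)·47 + (9/57)·11 = 69/19
Expected profit = 69/19 − 15 = -216/19 ≈ -$11.37

-$11.37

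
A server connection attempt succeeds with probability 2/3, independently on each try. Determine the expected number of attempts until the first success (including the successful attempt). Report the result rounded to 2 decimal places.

For a geometric distribution, E[trials] = 1/p = 1/(2/3) = 3/2.
≈ 1.50

1.50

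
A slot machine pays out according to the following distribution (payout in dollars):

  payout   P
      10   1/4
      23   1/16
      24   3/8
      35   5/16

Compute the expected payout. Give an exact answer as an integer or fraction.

191/8 dollars

E[X] = (1/4)·10 + (1/16)·23 + (3/8)·24 + (5/16)·35
     = 191/8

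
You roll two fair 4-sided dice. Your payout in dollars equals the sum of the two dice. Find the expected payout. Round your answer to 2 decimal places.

Distribution of the sum of the two dice: 2 w.p. 1/16, 3 w.p. 1/8, 4 w.p. 3/16, 5 w.p. 1/4, 6 w.p. 3/16, 7 w.p. 1/8, …
E[payout] = (1/16)·2 + (1/8)·3 + (3/16)·4 + (1/4)·5 + (3/16)·6 + (1/8)·7 + (1/16)·8 = 5
≈ $5.00

$5.00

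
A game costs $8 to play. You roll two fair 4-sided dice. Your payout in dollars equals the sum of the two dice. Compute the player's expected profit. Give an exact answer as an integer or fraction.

-$3

Distribution of the sum of the two dice: 2 w.p. 1/16, 3 w.p. 1/8, 4 w.p. 3/16, 5 w.p. 1/4, 6 w.p. 3/16, 7 w.p. 1/8, …
E[payout] = (1/16)·2 + (1/8)·3 + (3/16)·4 + (1/4)·5 + (3/16)·6 + (1/8)·7 + (1/16)·8 = 5
Expected profit = 5 − 8 = -3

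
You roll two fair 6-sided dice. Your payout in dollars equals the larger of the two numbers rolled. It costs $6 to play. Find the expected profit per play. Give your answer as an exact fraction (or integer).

Distribution of the larger of the two numbers rolled: 1 w.p. 1/36, 2 w.p. 1/12, 3 w.p. 5/36, 4 w.p. 7/36, 5 w.p. 1/4, 6 w.p. 11/36
E[payout] = (1/36)·1 + (1/12)·2 + (5/36)·3 + (7/36)·4 + (1/4)·5 + (11/36)·6 = 161/36
Expected profit = 161/36 − 6 = -55/36

-55/36 dollars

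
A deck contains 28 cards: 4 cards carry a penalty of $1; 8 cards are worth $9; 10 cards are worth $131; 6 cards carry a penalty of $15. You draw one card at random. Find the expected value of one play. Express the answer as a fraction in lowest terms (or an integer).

$46

E[payout] = (4/28)·(-1) + (8/28)·9 + (10/28)·131 + (6/28)·(-15) = 46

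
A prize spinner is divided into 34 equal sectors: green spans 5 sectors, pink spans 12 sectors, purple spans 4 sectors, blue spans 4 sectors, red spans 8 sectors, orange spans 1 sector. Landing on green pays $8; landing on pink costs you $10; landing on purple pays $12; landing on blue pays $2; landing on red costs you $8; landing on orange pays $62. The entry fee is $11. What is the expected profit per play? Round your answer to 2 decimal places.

E[payout] = (5/34)·8 + (12/34)·(-10) + (4/34)·12 + (4/34)·2 + (8/34)·(-8) + (1/34)·62 = -13/17
Expected profit = -13/17 − 11 = -200/17 ≈ -$11.76

-$11.76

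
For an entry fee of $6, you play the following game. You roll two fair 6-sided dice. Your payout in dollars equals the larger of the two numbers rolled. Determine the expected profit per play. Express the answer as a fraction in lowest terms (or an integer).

-55/36 dollars

Distribution of the larger of the two numbers rolled: 1 w.p. 1/36, 2 w.p. 1/12, 3 w.p. 5/36, 4 w.p. 7/36, 5 w.p. 1/4, 6 w.p. 11/36
E[payout] = (1/36)·1 + (1/12)·2 + (5/36)·3 + (7/36)·4 + (1/4)·5 + (11/36)·6 = 161/36
Expected profit = 161/36 − 6 = -55/36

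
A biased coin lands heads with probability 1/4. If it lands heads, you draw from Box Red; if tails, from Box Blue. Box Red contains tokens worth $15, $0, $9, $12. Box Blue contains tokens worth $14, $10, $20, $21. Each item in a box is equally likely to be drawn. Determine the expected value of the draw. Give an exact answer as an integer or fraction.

E[X | Box Red] = (15 + 0 + 9 + 12)/4 = 9
E[X | Box Blue] = (14 + 10 + 20 + 21)/4 = 65/4
E[X] = (1/4)·9 + (3/4)·65/4 = 231/16

231/16 dollars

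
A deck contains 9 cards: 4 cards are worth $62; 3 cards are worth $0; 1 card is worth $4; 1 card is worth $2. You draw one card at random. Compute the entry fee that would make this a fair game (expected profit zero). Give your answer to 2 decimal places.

$28.22

E[payout] = (4/9)·62 + (3/9)·0 + (1/9)·4 + (1/9)·2 = 254/9
Fair fee = E[payout] = 254/9 ≈ $28.22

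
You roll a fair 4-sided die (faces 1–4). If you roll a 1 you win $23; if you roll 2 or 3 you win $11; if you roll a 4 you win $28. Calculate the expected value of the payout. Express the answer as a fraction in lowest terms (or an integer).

E[payout] = (1/2)·11 + (1/4)·23 + (1/4)·28 = 73/4

73/4 dollars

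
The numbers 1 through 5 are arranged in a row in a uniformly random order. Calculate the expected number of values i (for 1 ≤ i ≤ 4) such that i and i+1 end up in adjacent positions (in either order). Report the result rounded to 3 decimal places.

1.600

For each i ∈ {1,…,4}, let Xᵢ = 1 if i and i+1 are adjacent. P(Xᵢ=1) = 2·(5−1)!/5! = 2/5.
By linearity, E[ΣXᵢ] = (4)·(2/5) = 8/5.
≈ 1.600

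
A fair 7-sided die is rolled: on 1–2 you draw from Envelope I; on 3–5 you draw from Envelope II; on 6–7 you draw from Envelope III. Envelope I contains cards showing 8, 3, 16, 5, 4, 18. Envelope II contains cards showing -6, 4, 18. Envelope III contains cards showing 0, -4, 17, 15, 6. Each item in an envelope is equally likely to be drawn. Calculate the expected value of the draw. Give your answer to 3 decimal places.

6.800

E[X | Envelope I] = (8 + 3 + 16 + 5 + 4 + 18)/6 = 9
E[X | Envelope II] = (-6 + 4 + 18)/3 = 16/3
E[X | Envelope III] = (0 − 4 + 17 + 15 + 6)/5 = 34/5
E[X] = (2/7)·9 + (3/7)·16/3 + (2/7)·34/5 = 34/5 ≈ 6.800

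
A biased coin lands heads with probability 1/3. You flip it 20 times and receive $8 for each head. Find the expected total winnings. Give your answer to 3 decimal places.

E[#heads] = 20·1/3 = 20/3 (linearity over flips).
E[winnings] = 8·20/3 = 160/3.
≈ 53.333

$53.333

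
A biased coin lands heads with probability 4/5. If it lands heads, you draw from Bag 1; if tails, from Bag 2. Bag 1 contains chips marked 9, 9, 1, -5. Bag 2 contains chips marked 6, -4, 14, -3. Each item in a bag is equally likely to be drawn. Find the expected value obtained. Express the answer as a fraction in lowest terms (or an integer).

69/20

E[X | Bag 1] = (9 + 9 + 1 − 5)/4 = 7/2
E[X | Bag 2] = (6 − 4 + 14 − 3)/4 = 13/4
E[X] = (4/5)·7/2 + (1/5)·13/4 = 69/20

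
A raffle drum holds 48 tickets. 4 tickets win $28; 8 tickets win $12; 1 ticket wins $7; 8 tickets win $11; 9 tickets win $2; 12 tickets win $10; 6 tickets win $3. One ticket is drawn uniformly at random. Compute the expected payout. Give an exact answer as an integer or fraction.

E[payout] = (4/48)·28 + (8/48)·12 + (1/48)·7 + (8/48)·11 + (9/48)·2 + (12/48)·10 + (6/48)·3 = 153/16

153/16 dollars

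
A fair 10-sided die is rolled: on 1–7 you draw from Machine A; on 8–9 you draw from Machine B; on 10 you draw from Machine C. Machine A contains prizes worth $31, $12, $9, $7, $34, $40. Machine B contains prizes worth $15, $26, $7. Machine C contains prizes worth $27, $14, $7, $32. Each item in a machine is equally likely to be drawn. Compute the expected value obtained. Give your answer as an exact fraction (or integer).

1243/60 dollars

E[X | Machine A] = (31 + 12 + 9 + 7 + 34 + 40)/6 = 133/6
E[X | Machine B] = (15 + 26 + 7)/3 = 16
E[X | Machine C] = (27 + 14 + 7 + 32)/4 = 20
E[X] = (7/10)·133/6 + (1/5)·16 + (1/10)·20 = 1243/60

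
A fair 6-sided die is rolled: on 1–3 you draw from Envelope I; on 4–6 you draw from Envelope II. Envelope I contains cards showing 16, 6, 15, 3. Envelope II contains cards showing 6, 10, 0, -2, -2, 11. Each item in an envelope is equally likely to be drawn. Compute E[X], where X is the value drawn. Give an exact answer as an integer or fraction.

83/12

E[X | Envelope I] = (16 + 6 + 15 + 3)/4 = 10
E[X | Envelope II] = (6 + 10 + 0 − 2 − 2 + 11)/6 = 23/6
E[X] = (1/2)·10 + (1/2)·23/6 = 83/12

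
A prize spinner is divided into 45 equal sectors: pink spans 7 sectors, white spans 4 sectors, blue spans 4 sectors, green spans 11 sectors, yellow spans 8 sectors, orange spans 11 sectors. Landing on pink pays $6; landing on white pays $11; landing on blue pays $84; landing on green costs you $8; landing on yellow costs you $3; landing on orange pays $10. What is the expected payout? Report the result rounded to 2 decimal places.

E[payout] = (7/45)·6 + (4/45)·11 + (4/45)·84 + (11/45)·(-8) + (8/45)·(-3) + (11/45)·10 = 28/3
≈ $9.33

$9.33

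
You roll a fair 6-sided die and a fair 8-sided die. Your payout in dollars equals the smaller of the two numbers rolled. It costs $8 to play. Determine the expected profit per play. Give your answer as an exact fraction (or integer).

Distribution of the smaller of the two numbers rolled: 1 w.p. 13/48, 2 w.p. 11/48, 3 w.p. 3/16, 4 w.p. 7/48, 5 w.p. 5/48, 6 w.p. 1/16
E[payout] = (13/48)·1 + (11/48)·2 + (3/16)·3 + (7/48)·4 + (5/48)·5 + (1/16)·6 = 133/48
Expected profit = 133/48 − 8 = -251/48

-251/48 dollars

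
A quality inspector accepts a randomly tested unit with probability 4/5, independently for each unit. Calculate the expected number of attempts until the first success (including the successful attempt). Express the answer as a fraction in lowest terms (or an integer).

5/4

For a geometric distribution, E[trials] = 1/p = 1/(4/5) = 5/4.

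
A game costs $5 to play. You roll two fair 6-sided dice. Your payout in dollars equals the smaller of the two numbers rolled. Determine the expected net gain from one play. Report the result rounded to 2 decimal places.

-$2.47

Distribution of the smaller of the two numbers rolled: 1 w.p. 11/36, 2 w.p. 1/4, 3 w.p. 7/36, 4 w.p. 5/36, 5 w.p. 1/12, 6 w.p. 1/36
E[payout] = (11/36)·1 + (1/4)·2 + (7/36)·3 + (5/36)·4 + (1/12)·5 + (1/36)·6 = 91/36
Expected profit = 91/36 − 5 = -89/36 ≈ -$2.47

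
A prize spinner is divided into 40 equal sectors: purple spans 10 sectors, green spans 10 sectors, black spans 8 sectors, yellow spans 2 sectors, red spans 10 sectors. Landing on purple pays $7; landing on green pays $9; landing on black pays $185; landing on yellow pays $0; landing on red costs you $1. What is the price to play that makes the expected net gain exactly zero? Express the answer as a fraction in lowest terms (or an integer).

E[payout] = (10/40)·7 + (10/40)·9 + (8/40)·185 + (2/40)·0 + (10/40)·(-1) = 163/4
Fair fee = E[payout] = 163/4

163/4 dollars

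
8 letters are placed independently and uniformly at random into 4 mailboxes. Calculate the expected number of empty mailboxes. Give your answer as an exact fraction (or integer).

Let Xⱼ=1 if mailbox j is empty. P(Xⱼ=1) = ((4-1)/4)^8 = 6561/65536.
By linearity, E[#empty] = 4·6561/65536 = 6561/16384.

6561/16384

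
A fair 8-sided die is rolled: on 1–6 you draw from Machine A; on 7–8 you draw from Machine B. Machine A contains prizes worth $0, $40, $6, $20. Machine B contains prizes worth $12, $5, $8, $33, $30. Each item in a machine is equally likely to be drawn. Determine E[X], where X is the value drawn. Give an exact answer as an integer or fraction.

E[X | Machine A] = (0 + 40 + 6 + 20)/4 = 33/2
E[X | Machine B] = (12 + 5 + 8 + 33 + 30)/5 = 88/5
E[X] = (3/4)·33/2 + (1/4)·88/5 = 671/40

671/40 dollars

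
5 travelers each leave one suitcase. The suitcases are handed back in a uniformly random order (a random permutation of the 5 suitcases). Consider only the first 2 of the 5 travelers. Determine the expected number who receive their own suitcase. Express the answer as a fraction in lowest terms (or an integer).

2/5

Let Xᵢ = 1 if person i gets their own suitcase. For each i, P(Xᵢ=1) = 1/5.
By linearity of expectation, E[X₁+…+X_2] = 2·(1/5) = 2/5.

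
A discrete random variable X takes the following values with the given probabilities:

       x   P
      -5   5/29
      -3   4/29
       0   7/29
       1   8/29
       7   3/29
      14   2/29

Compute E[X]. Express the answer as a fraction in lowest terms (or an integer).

20/29

E[X] = (5/29)·(-5) + (4/29)·(-3) + (7/29)·0 + (8/29)·1 + (3/29)·7 + (2/29)·14
     = 20/29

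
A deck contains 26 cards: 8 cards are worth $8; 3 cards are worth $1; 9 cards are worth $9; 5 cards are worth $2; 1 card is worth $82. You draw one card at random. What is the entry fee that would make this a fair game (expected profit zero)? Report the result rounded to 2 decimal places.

E[payout] = (8/26)·8 + (3/26)·1 + (9/26)·9 + (5/26)·2 + (1/26)·82 = 120/13
Fair fee = E[payout] = 120/13 ≈ $9.23

$9.23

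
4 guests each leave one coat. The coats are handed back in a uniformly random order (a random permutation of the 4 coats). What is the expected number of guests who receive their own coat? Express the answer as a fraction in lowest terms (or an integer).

1

Let Xᵢ = 1 if person i gets their own coat. For each i, P(Xᵢ=1) = 1/4.
By linearity of expectation, E[X₁+…+X_4] = 4·(1/4) = 1.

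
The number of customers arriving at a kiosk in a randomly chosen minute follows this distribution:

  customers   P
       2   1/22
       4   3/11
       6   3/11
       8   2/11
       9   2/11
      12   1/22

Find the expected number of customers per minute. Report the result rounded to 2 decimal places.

E[X] = (1/22)·2 + (3/11)·4 + (3/11)·6 + (2/11)·8 + (2/11)·9 + (1/22)·12
     = 71/11 ≈ 6.45

6.45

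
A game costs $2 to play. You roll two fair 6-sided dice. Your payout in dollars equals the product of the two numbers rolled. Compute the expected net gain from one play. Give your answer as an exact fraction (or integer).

Distribution of the product of the two numbers rolled: 1 w.p. 1/36, 2 w.p. 1/18, 3 w.p. 1/18, 4 w.p. 1/12, 5 w.p. 1/18, 6 w.p. 1/9, …
E[payout] = (1/36)·1 + (1/18)·2 + (1/18)·3 + (1/12)·4 + (1/18)·5 + (1/9)·6 + (1/18)·8 + (1/36)·9 + (1/18)·10 + (1/9)·12 + (1/18)·15 + (1/36)·16 + (1/18)·18 + (1/18)·20 + (1/18)·24 + (1/36)·25 + (1/18)·30 + (1/36)·36 = 49/4
Expected profit = 49/4 − 2 = 41/4

41/4 dollars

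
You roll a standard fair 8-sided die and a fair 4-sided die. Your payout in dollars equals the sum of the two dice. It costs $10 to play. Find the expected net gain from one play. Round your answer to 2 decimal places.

Distribution of the sum of the two dice: 2 w.p. 1/32, 3 w.p. 1/16, 4 w.p. 3/32, 5 w.p. 1/8, 6 w.p. 1/8, 7 w.p. 1/8, …
E[payout] = (1/32)·2 + (1/16)·3 + (3/32)·4 + (1/8)·5 + (1/8)·6 + (1/8)·7 + (1/8)·8 + (1/8)·9 + (3/32)·10 + (1/16)·11 + (1/32)·12 = 7
Expected profit = 7 − 10 = -3 ≈ -$3.00

-$3.00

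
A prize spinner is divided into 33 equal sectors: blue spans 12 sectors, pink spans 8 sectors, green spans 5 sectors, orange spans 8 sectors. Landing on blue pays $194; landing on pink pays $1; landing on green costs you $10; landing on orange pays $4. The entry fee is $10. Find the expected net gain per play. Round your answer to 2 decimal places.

$60.24

E[payout] = (12/33)·194 + (8/33)·1 + (5/33)·(-10) + (8/33)·4 = 2318/33
Expected profit = 2318/33 − 10 = 1988/33 ≈ $60.24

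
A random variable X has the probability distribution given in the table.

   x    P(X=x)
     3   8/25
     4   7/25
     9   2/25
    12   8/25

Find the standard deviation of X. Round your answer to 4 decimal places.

E[X] = 166/25, E[X²] = 1498/25
Var(X) = E[X²] − (E[X])² = 1498/25 − 27556/625 = 9894/625
SD(X) = √(9894/625) ≈ 3.9787

3.9787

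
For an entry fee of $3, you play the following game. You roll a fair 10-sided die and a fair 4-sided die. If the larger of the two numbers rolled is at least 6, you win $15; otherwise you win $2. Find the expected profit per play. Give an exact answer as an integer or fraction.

E[payout] = (1/2)·2 + (1/2)·15 = 17/2
Expected profit = 17/2 − 3 = 11/2

11/2 dollars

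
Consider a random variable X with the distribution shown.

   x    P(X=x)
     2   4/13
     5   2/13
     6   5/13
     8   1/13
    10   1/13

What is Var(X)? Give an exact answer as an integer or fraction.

974/169

E[X] = (4/13)·2 + (2/13)·5 + (5/13)·6 + (1/13)·8 + (1/13)·10 = 66/13
E[X²] = (4/13)·4 + (2/13)·25 + (5/13)·36 + (1/13)·64 + (1/13)·100 = 410/13
Var(X) = 410/13 − (66/13)² = 974/169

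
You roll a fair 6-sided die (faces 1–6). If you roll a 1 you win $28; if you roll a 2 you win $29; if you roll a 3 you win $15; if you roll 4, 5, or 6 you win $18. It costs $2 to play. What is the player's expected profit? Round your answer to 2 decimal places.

E[payout] = (1/6)·15 + (1/2)·18 + (1/6)·28 + (1/6)·29 = 21
Expected profit = 21 − 2 = 19 ≈ $19.00

$19.00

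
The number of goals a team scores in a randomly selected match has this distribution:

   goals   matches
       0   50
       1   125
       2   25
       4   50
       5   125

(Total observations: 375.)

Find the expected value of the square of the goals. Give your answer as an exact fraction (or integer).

Total = 375, so P(goals=0) = 50/375, etc.
E[X²] = (2/15)·0 + (1/3)·1 + (1/15)·4 + (2/15)·16 + (1/3)·25
     = 166/15

166/15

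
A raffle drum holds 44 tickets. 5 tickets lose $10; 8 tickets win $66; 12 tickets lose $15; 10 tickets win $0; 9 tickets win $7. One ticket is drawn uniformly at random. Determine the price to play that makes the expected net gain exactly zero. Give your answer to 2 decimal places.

E[payout] = (5/44)·(-10) + (8/44)·66 + (12/44)·(-15) + (10/44)·0 + (9/44)·7 = 361/44
Fair fee = E[payout] = 361/44 ≈ $8.20

$8.20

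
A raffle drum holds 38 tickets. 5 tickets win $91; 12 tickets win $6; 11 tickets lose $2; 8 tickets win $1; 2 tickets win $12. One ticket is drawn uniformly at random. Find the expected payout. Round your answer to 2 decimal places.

E[payout] = (5/38)·91 + (12/38)·6 + (11/38)·(-2) + (8/38)·1 + (2/38)·12 = 537/38
≈ $14.13

$14.13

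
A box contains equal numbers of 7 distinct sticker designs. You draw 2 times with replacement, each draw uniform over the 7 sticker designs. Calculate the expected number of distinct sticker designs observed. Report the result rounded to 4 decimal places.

Let Xⱼ=1 if type j appears at least once. P(Xⱼ=1) = 1 − ((7−1)/7)^2 = 13/49.
E[#distinct] = 7·13/49 = 13/7.
≈ 1.8571

1.8571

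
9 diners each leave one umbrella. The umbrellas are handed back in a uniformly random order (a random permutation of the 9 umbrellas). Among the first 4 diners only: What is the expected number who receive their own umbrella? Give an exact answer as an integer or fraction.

Let Xᵢ = 1 if person i gets their own umbrella. For each i, P(Xᵢ=1) = 1/9.
By linearity of expectation, E[X₁+…+X_4] = 4·(1/9) = 4/9.

4/9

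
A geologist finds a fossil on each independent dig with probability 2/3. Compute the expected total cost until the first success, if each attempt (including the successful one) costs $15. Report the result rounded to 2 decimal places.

E[#attempts] = 1/p = 3/2; E[cost] = 15·3/2 = 45/2.
≈ 22.50

$22.50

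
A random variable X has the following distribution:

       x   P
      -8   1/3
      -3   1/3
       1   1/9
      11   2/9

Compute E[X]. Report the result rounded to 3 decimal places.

E[X] = (1/3)·(-8) + (1/3)·(-3) + (1/9)·1 + (2/9)·11
     = -10/9 ≈ -1.111

-1.111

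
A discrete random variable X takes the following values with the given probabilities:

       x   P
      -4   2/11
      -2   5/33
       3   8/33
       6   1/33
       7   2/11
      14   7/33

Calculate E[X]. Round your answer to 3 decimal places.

4.121

E[X] = (2/11)·(-4) + (5/33)·(-2) + (8/33)·3 + (1/33)·6 + (2/11)·7 + (7/33)·14
     = 136/33 ≈ 4.121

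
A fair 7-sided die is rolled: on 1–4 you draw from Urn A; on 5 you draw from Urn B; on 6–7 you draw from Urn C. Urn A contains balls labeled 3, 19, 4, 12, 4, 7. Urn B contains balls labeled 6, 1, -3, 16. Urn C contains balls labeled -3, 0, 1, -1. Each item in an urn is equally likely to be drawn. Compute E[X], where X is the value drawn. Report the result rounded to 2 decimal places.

E[X | Urn A] = (3 + 19 + 4 + 12 + 4 + 7)/6 = 49/6
E[X | Urn B] = (6 + 1 − 3 + 16)/4 = 5
E[X | Urn C] = (-3 + 0 + 1 − 1)/4 = -3/4
E[X] = (4/7)·49/6 + (1/7)·5 + (2/7)·(-3/4) = 31/6 ≈ 5.17

5.17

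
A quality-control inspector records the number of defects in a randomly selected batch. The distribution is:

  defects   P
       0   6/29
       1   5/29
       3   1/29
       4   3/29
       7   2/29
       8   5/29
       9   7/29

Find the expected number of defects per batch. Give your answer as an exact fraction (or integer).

137/29

E[X] = (6/29)·0 + (5/29)·1 + (1/29)·3 + (3/29)·4 + (2/29)·7 + (5/29)·8 + (7/29)·9
     = 137/29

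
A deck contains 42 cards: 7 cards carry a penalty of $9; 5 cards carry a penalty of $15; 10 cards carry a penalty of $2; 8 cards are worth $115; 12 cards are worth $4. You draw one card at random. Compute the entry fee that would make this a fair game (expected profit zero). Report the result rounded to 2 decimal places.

$19.29

E[payout] = (7/42)·(-9) + (5/42)·(-15) + (10/42)·(-2) + (8/42)·115 + (12/42)·4 = 135/7
Fair fee = E[payout] = 135/7 ≈ $19.29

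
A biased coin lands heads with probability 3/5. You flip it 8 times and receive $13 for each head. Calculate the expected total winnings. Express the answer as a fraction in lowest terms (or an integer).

312/5 dollars

E[#heads] = 8·3/5 = 24/5 (linearity over flips).
E[winnings] = 13·24/5 = 312/5.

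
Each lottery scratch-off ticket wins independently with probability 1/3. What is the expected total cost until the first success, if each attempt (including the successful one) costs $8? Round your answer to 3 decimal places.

$24.000

E[#attempts] = 1/p = 3; E[cost] = 8·3 = 24.
≈ 24.000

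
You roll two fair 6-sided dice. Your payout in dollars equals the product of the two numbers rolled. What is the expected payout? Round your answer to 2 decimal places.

$12.25

Distribution of the product of the two numbers rolled: 1 w.p. 1/36, 2 w.p. 1/18, 3 w.p. 1/18, 4 w.p. 1/12, 5 w.p. 1/18, 6 w.p. 1/9, …
E[payout] = (1/36)·1 + (1/18)·2 + (1/18)·3 + (1/12)·4 + (1/18)·5 + (1/9)·6 + (1/18)·8 + (1/36)·9 + (1/18)·10 + (1/9)·12 + (1/18)·15 + (1/36)·16 + (1/18)·18 + (1/18)·20 + (1/18)·24 + (1/36)·25 + (1/18)·30 + (1/36)·36 = 49/4
≈ $12.25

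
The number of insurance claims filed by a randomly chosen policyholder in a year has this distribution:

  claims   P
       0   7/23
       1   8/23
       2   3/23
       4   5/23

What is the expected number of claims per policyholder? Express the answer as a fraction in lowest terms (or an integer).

34/23

E[X] = (7/23)·0 + (8/23)·1 + (3/23)·2 + (5/23)·4
     = 34/23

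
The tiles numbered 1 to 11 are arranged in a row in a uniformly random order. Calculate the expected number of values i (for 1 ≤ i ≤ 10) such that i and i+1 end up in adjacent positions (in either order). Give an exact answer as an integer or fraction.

For each i ∈ {1,…,10}, let Xᵢ = 1 if i and i+1 are adjacent. P(Xᵢ=1) = 2·(11−1)!/11! = 2/11.
By linearity, E[ΣXᵢ] = (10)·(2/11) = 20/11.

20/11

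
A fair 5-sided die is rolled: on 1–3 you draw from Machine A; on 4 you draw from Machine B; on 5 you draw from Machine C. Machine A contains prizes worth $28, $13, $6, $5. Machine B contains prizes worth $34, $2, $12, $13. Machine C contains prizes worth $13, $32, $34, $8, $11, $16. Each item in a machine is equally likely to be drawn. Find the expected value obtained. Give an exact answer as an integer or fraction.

293/20 dollars

E[X | Machine A] = (28 + 13 + 6 + 5)/4 = 13
E[X | Machine B] = (34 + 2 + 12 + 13)/4 = 61/4
E[X | Machine C] = (13 + 32 + 34 + 8 + 11 + 16)/6 = 19
E[X] = (3/5)·13 + (1/5)·61/4 + (1/5)·19 = 293/20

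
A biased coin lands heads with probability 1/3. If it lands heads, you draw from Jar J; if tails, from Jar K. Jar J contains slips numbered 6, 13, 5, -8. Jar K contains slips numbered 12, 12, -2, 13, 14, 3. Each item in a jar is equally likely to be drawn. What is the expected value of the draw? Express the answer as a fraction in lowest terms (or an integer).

64/9

E[X | Jar J] = (6 + 13 + 5 − 8)/4 = 4
E[X | Jar K] = (12 + 12 − 2 + 13 + 14 + 3)/6 = 26/3
E[X] = (1/3)·4 + (2/3)·26/3 = 64/9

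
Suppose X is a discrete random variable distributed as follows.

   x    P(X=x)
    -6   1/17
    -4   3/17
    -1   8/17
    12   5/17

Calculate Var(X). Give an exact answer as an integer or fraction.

744/17

E[X] = (1/17)·(-6) + (3/17)·(-4) + (8/17)·(-1) + (5/17)·12 = 2
E[X²] = (1/17)·36 + (3/17)·16 + (8/17)·1 + (5/17)·144 = 812/17
Var(X) = 812/17 − (2)² = 744/17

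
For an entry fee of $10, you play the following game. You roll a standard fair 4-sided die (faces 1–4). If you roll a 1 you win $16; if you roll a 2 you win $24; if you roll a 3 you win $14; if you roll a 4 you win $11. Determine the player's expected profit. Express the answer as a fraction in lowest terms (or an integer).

E[payout] = (1/4)·11 + (1/4)·14 + (1/4)·16 + (1/4)·24 = 65/4
Expected profit = 65/4 − 10 = 25/4

25/4 dollars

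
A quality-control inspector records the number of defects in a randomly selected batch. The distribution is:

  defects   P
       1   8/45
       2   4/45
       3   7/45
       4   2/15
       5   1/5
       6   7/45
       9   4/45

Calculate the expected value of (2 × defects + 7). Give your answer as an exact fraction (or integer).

E[2x+7] = (8/45)·9 + (4/45)·11 + (7/45)·13 + (2/15)·15 + (1/5)·17 + (7/45)·19 + (4/45)·25
     = 683/45

683/45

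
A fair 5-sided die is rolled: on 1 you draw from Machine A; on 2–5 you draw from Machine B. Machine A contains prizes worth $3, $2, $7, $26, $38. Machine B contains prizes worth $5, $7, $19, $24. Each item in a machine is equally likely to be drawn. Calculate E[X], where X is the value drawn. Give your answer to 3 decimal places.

E[X | Machine A] = (3 + 2 + 7 + 26 + 38)/5 = 76/5
E[X | Machine B] = (5 + 7 + 19 + 24)/4 = 55/4
E[X] = (1/5)·76/5 + (4/5)·55/4 = 351/25 ≈ 14.040

$14.040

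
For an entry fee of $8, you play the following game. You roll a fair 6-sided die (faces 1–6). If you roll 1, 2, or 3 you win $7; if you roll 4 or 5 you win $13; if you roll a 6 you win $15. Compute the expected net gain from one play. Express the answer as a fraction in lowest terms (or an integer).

7/3 dollars

E[payout] = (1/2)·7 + (1/3)·13 + (1/6)·15 = 31/3
Expected profit = 31/3 − 8 = 7/3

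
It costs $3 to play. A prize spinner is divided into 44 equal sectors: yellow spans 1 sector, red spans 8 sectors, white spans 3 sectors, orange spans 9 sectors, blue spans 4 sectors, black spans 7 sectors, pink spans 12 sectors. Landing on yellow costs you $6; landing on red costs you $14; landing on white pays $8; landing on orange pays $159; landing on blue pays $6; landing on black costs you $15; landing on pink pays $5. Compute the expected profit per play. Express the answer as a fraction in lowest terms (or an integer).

E[payout] = (1/44)·(-6) + (8/44)·(-14) + (3/44)·8 + (9/44)·159 + (4/44)·6 + (7/44)·(-15) + (12/44)·5 = 329/11
Expected profit = 329/11 − 3 = 296/11

296/11 dollars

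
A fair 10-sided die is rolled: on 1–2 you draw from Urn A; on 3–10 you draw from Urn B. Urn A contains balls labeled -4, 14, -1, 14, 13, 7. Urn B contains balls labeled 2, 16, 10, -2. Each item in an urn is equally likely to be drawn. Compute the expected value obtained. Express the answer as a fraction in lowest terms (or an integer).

199/30

E[X | Urn A] = (-4 + 14 − 1 + 14 + 13 + 7)/6 = 43/6
E[X | Urn B] = (2 + 16 + 10 − 2)/4 = 13/2
E[X] = (1/5)·43/6 + (4/5)·13/2 = 199/30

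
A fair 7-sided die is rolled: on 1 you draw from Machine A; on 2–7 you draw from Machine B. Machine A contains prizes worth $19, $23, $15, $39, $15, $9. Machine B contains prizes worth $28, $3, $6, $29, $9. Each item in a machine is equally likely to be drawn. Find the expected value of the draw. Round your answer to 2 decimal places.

$15.71

E[X | Machine A] = (19 + 23 + 15 + 39 + 15 + 9)/6 = 20
E[X | Machine B] = (28 + 3 + 6 + 29 + 9)/5 = 15
E[X] = (1/7)·20 + (6/7)·15 = 110/7 ≈ 15.71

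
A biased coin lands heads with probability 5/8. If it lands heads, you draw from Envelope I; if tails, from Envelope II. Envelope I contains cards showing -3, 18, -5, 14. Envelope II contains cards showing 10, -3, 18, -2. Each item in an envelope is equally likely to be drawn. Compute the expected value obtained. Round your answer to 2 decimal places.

E[X | Envelope I] = (-3 + 18 − 5 + 14)/4 = 6
E[X | Envelope II] = (10 − 3 + 18 − 2)/4 = 23/4
E[X] = (5/8)·6 + (3/8)·23/4 = 189/32 ≈ 5.91

5.91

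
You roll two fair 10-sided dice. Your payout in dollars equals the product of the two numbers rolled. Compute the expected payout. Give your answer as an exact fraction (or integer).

Distribution of the product of the two numbers rolled: 1 w.p. 1/100, 2 w.p. 1/50, 3 w.p. 1/50, 4 w.p. 3/100, 5 w.p. 1/50, 6 w.p. 1/25, …
E[payout] = (1/100)·1 + (1/50)·2 + (1/50)·3 + (3/100)·4 + (1/50)·5 + (1/25)·6 + (1/50)·7 + (1/25)·8 + (3/100)·9 + (1/25)·10 + (1/25)·12 + (1/50)·14 + (1/50)·15 + (3/100)·16 + (1/25)·18 + (1/25)·20 + (1/50)·21 + (1/25)·24 + (1/100)·25 + (1/50)·27 + (1/50)·28 + (1/25)·30 + (1/50)·32 + (1/50)·35 + (3/100)·36 + (1/25)·40 + (1/50)·42 + (1/50)·45 + (1/50)·48 + (1/100)·49 + (1/50)·50 + (1/50)·54 + (1/50)·56 + (1/50)·60 + (1/50)·63 + (1/100)·64 + (1/50)·70 + (1/50)·72 + (1/50)·80 + (1/100)·81 + (1/50)·90 + (1/100)·100 = 121/4

121/4 dollars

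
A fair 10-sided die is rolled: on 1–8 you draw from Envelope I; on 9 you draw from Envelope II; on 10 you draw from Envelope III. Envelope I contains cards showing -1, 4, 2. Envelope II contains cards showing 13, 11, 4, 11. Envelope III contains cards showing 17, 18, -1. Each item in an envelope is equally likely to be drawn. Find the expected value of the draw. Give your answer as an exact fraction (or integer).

413/120

E[X | Envelope I] = (-1 + 4 + 2)/3 = 5/3
E[X | Envelope II] = (13 + 11 + 4 + 11)/4 = 39/4
E[X | Envelope III] = (17 + 18 − 1)/3 = 34/3
E[X] = (4/5)·5/3 + (1/10)·39/4 + (1/10)·34/3 = 413/120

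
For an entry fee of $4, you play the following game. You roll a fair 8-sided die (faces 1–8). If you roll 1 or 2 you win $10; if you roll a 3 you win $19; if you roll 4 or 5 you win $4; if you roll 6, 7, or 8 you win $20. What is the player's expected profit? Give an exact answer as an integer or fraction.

E[payout] = (1/4)·4 + (1/4)·10 + (1/8)·19 + (3/8)·20 = 107/8
Expected profit = 107/8 − 4 = 75/8

75/8 dollars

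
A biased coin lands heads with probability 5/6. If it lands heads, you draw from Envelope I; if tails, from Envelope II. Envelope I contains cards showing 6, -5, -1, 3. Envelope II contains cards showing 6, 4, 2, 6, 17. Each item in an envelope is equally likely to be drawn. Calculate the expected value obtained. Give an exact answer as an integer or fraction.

E[X | Envelope I] = (6 − 5 − 1 + 3)/4 = 3/4
E[X | Envelope II] = (6 + 4 + 2 + 6 + 17)/5 = 7
E[X] = (5/6)·3/4 + (1/6)·7 = 43/24

43/24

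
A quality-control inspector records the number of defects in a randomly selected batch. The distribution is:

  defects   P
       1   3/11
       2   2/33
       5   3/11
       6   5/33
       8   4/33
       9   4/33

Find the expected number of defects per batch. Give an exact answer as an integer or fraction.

52/11

E[X] = (3/11)·1 + (2/33)·2 + (3/11)·5 + (5/33)·6 + (4/33)·8 + (4/33)·9
     = 52/11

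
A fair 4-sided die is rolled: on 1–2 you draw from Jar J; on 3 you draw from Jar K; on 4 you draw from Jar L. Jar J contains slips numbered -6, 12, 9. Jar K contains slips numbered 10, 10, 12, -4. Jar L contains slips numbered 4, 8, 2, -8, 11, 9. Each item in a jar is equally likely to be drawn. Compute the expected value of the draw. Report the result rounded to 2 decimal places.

E[X | Jar J] = (-6 + 12 + 9)/3 = 5
E[X | Jar K] = (10 + 10 + 12 − 4)/4 = 7
E[X | Jar L] = (4 + 8 + 2 − 8 + 11 + 9)/6 = 13/3
E[X] = (1/2)·5 + (1/4)·7 + (1/4)·13/3 = 16/3 ≈ 5.33

5.33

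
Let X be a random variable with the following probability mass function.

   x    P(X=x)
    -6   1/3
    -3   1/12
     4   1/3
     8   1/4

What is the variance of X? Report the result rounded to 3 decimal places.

E[X] = (1/3)·(-6) + (1/12)·(-3) + (1/3)·4 + (1/4)·8 = 13/12
E[X²] = (1/3)·36 + (1/12)·9 + (1/3)·16 + (1/4)·64 = 409/12
Var(X) = 409/12 − (13/12)² = 4739/144 ≈ 32.910

32.910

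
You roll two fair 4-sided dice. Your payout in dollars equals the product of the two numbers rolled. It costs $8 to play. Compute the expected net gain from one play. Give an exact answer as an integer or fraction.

Distribution of the product of the two numbers rolled: 1 w.p. 1/16, 2 w.p. 1/8, 3 w.p. 1/8, 4 w.p. 3/16, 6 w.p. 1/8, 8 w.p. 1/8, …
E[payout] = (1/16)·1 + (1/8)·2 + (1/8)·3 + (3/16)·4 + (1/8)·6 + (1/8)·8 + (1/16)·9 + (1/8)·12 + (1/16)·16 = 25/4
Expected profit = 25/4 − 8 = -7/4

-7/4 dollars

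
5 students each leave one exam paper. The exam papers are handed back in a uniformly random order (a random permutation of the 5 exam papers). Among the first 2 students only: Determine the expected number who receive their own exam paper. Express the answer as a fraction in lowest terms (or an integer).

2/5

Let Xᵢ = 1 if person i gets their own exam paper. For each i, P(Xᵢ=1) = 1/5.
By linearity of expectation, E[X₁+…+X_2] = 2·(1/5) = 2/5.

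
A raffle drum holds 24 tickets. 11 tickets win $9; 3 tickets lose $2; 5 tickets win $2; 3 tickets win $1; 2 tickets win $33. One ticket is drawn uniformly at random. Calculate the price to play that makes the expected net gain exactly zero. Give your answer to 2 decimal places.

$7.17

E[payout] = (11/24)·9 + (3/24)·(-2) + (5/24)·2 + (3/24)·1 + (2/24)·33 = 43/6
Fair fee = E[payout] = 43/6 ≈ $7.17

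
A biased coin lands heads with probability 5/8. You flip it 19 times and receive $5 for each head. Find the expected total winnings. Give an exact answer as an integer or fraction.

E[#heads] = 19·5/8 = 95/8 (linearity over flips).
E[winnings] = 5·95/8 = 475/8.

475/8 dollars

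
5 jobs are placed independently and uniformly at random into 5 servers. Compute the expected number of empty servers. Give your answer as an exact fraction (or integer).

1024/625

Let Xⱼ=1 if server j is empty. P(Xⱼ=1) = ((5-1)/5)^5 = 1024/3125.
By linearity, E[#empty] = 5·1024/3125 = 1024/625.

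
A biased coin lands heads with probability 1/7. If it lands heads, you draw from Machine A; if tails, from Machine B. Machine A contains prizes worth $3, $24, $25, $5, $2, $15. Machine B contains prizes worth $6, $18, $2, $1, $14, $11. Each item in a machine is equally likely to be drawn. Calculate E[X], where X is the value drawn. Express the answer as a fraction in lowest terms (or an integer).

193/21 dollars

E[X | Machine A] = (3 + 24 + 25 + 5 + 2 + 15)/6 = 37/3
E[X | Machine B] = (6 + 18 + 2 + 1 + 14 + 11)/6 = 26/3
E[X] = (1/7)·37/3 + (6/7)·26/3 = 193/21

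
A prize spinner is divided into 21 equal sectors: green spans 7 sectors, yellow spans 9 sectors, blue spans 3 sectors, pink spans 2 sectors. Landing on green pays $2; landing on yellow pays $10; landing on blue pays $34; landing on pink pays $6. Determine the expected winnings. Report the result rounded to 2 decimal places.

$10.38

E[payout] = (7/21)·2 + (9/21)·10 + (3/21)·34 + (2/21)·6 = 218/21
≈ $10.38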